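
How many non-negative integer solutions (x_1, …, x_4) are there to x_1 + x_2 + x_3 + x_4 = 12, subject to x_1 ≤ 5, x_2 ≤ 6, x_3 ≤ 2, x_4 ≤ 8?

106

Without the upper bounds there are C(15,3) = 455 ways to split 12 among 4 variables.
Subtract solutions that violate a single cap (substitute x_i' = x_i − (cap_i+1)): x_1 ≥ 6 gives C(9,3) = 84; x_2 ≥ 7 gives C(8,3) = 56; x_3 ≥ 3 gives C(12,3) = 220; x_4 ≥ 9 gives C(6,3) = 20. Together 380.
Add back pairs where two caps are both exceeded: 0 + 20 + 0 + 10 + 0 + 1 = 31.
By inclusion–exclusion the count is 455 − 380 + 31 = 106.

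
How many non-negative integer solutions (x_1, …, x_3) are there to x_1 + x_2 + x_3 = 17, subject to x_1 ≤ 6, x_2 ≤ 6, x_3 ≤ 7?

6

By stars and bars, unrestricted non-negative solutions to x_1+…+x_3 = 17 number C(17+2,2) = 171.
Subtract solutions that violate a single cap (substitute x_i' = x_i − (cap_i+1)): x_1 ≥ 7 gives C(12,2) = 66; x_2 ≥ 7 gives C(12,2) = 66; x_3 ≥ 8 gives C(11,2) = 55. Together 187.
Add back pairs where two caps are both exceeded: 10 + 6 + 6 = 22.
By inclusion–exclusion the count is 171 − 187 + 22 = 6.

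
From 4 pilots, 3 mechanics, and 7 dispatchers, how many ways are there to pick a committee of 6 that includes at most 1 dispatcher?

154

Split by how many dispatchers are chosen (0 through 1).
Sum: C(7,0)·C(7,6) + C(7,1)·C(7,5) = 7 + 147 = 154.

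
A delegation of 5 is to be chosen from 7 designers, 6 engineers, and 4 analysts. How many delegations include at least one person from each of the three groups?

4214

Unrestricted: C(17,5) = 6188 ways to pick any 5 of the 17.
Selections missing a whole group: no designers → C(10,5) = 252; no engineers → C(11,5) = 462; no analysts → C(13,5) = 1287.
Add back selections omitting two groups (i.e. drawn from a single group): C(7,5) + C(6,5) + C(4,5) = 27.
By inclusion–exclusion: 6188 − 2001 + 27 = 4214.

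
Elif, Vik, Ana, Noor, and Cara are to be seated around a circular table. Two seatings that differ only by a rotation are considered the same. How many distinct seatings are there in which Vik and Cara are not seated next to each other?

Without the restriction there are (4)! = 24 seatings.
Seatings with Vik beside Cara: treat them as a block with 2 internal orders, giving 2 × (3)! = 12.
Subtracting, 24 − 12 = 12.

12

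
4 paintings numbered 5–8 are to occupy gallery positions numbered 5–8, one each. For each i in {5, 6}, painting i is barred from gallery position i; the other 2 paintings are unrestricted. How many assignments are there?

Let Aᵢ (for i ∈ {5, 6}) be the placements that put painting i in its forbidden gallery position. Any j of these fix j positions, leaving (4−j)! ways to fill the rest, and there are C(2,j) ways to pick which j.
By inclusion–exclusion, the number of valid placements is Σ_{j=0}^{2} (−1)^j C(2,j)·(4−j)!.
Computing: 24 − 12 + 2 = 14.

14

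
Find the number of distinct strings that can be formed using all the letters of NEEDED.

60

Letter multiplicities in NEEDED: D×2, E×3, N×1.
So there are 6! / (3!·2!) = 60 distinguishable arrangements.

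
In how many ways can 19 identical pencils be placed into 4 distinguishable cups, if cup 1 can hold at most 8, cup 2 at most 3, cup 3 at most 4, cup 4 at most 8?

34

Ignoring the caps, the number of non-negative solutions to x_1+…+x_4 = 19 is C(22,3) = 1540.
Subtract solutions that violate a single cap (substitute x_i' = x_i − (cap_i+1)): x_1 ≥ 9 gives C(13,3) = 286; x_2 ≥ 4 gives C(18,3) = 816; x_3 ≥ 5 gives C(17,3) = 680; x_4 ≥ 9 gives C(13,3) = 286. Together 2068.
Add back pairs where two caps are both exceeded: 84 + 56 + 4 + 286 + 84 + 56 = 570.
Subtract triples: 4 + 0 + 0 + 4 = 8.
By inclusion–exclusion the count is 1540 − 2068 + 570 − 8 = 34.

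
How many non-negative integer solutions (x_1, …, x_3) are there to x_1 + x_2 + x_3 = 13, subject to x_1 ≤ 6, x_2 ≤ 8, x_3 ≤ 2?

Without the upper bounds there are C(15,2) = 105 ways to split 13 among 3 variables.
Subtract solutions that violate a single cap (substitute x_i' = x_i − (cap_i+1)): x_1 ≥ 7 gives C(8,2) = 28; x_2 ≥ 9 gives C(6,2) = 15; x_3 ≥ 3 gives C(12,2) = 66. Together 109.
Add back pairs where two caps are both exceeded: 0 + 10 + 3 = 13.
By inclusion–exclusion the count is 105 − 109 + 13 = 9.

9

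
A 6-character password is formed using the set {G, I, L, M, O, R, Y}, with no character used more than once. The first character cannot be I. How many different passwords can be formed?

The first character has 7−1 = 6 choices (anything except I).
The remaining 5 characters are filled from the other 6 symbols without repetition: 6 × 5 × 4 × 3 × 2 = 720.
Total: 6 × 720 = 4320.

4320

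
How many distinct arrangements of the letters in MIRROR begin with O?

Fix O in the first position and arrange the remaining 5 letters.
Those 5 letters have R appearing 3 times, giving (5)!/(3!) = 20.

20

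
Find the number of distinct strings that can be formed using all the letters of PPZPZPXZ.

PPZPZPXZ has 8 letters with P appearing 4 times and Z appearing 3 times.
Dividing 8! = 40320 by 4!·3! = 144 for the repeated letters gives 280.

280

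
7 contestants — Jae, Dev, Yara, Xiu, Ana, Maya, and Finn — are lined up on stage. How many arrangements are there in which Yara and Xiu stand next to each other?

Place the 5 others and the Yara-Xiu pair as 6 objects in a line; the pair has 2 internal arrangements.
That gives 2 × 6! = 2 × 720 = 1440.

1440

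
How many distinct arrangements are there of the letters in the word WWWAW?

5

Letter multiplicities in WWWAW: A×1, W×4.
So there are 5! / (4!) = 5 distinguishable arrangements.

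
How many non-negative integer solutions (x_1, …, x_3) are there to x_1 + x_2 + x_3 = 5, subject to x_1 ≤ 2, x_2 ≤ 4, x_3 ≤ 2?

8

Without the upper bounds there are C(7,2) = 21 ways to split 5 among 3 variables.
Subtract solutions that violate a single cap (substitute x_i' = x_i − (cap_i+1)): x_1 ≥ 3 gives C(4,2) = 6; x_2 ≥ 5 gives C(2,2) = 1; x_3 ≥ 3 gives C(4,2) = 6. Together 13.
No two caps can be exceeded simultaneously, so the pair terms are all 0.
By inclusion–exclusion the count is 21 − 13 + 0 = 8.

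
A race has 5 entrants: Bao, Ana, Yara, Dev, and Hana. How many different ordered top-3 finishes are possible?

This is an ordered selection of 3 from 5: P(5,3).
That gives 5 × 4 × 3 = 60.

60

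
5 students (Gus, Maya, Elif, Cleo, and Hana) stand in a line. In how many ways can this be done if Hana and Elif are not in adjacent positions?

There are 5! = 120 arrangements in all. If Hana and Elif are adjacent, merging them into one block gives 2·(4)! = 48 arrangements.
So 120 − 48 = 72 arrangements keep them apart.

72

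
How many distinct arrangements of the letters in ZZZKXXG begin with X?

Fix X in the first position and arrange the remaining 6 letters.
Those 6 letters have Z appearing 3 times, giving (6)!/(3!) = 120.

120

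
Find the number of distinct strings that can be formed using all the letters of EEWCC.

30

Letter multiplicities in EEWCC: C×2, E×2, W×1.
So there are 5! / (2!·2!) = 30 distinguishable arrangements.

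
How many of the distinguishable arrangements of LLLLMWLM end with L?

With the last slot taken by L, it remains to arrange the other 7 letters (LLLMWLM).
Those 7 letters have L appearing 4 times and M appearing twice, giving (7)!/(4!·2!) = 105.

105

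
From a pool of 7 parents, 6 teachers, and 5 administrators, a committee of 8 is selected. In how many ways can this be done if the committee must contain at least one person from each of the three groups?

41811

Total 8-person selections from all 18: C(18,8) = 43758.
Selections missing a whole group: no parents → C(11,8) = 165; no teachers → C(12,8) = 495; no administrators → C(13,8) = 1287.
Add back selections omitting two groups (i.e. drawn from a single group): C(7,8) + C(6,8) + C(5,8) = 0.
By inclusion–exclusion: 43758 − 1947 + 0 = 41811.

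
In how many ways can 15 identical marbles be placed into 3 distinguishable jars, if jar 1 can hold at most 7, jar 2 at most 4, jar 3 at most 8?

15

Without the upper bounds there are C(17,2) = 136 ways to split 15 among 3 jars.
Subtract solutions that violate a single cap (substitute x_i' = x_i − (cap_i+1)): x_1 ≥ 8 gives C(9,2) = 36; x_2 ≥ 5 gives C(12,2) = 66; x_3 ≥ 9 gives C(8,2) = 28. Together 130.
Add back pairs where two caps are both exceeded: 6 + 0 + 3 = 9.
By inclusion–exclusion the count is 136 − 130 + 9 = 15.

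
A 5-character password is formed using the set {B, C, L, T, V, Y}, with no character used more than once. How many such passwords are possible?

720

This is a permutation of 5 out of 6: P(6,5) = 6!/1!.
That product is 6 × 5 × 4 × 3 × 2 = 720.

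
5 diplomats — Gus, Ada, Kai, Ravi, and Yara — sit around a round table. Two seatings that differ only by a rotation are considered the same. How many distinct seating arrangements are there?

24

Fix one person's seat to break rotational symmetry; the remaining 4 people can be arranged in (4)! = 24 ways.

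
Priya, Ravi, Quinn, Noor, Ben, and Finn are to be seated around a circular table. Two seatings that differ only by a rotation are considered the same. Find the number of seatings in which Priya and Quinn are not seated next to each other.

All circular seatings of 6 people number (5)! = 120.
Seatings with Priya beside Quinn: treat them as a block with 2 internal orders, giving 2 × (4)! = 48.
Subtracting, 120 − 48 = 72.

72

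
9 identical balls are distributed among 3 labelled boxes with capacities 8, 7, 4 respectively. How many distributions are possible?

36

Without the upper bounds there are C(11,2) = 55 ways to split 9 among 3 boxes.
Subtract solutions that violate a single cap (substitute x_i' = x_i − (cap_i+1)): x_1 ≥ 9 gives C(2,2) = 1; x_2 ≥ 8 gives C(3,2) = 3; x_3 ≥ 5 gives C(6,2) = 15. Together 19.
No two caps can be exceeded simultaneously, so the pair terms are all 0.
By inclusion–exclusion the count is 55 − 19 + 0 = 36.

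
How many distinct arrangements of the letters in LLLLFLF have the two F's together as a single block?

Treat the 2 copies of F as a single block. The multiset to arrange is then {FF, L, L, L, L, L}, 6 items in all.
That gives (6)!/(5!) = 6 arrangements.

6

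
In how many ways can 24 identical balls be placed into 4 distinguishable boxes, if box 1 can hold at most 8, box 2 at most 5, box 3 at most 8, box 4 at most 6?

Without the upper bounds there are C(27,3) = 2925 ways to split 24 among 4 boxes.
Subtract solutions that violate a single cap (substitute x_i' = x_i − (cap_i+1)): x_1 ≥ 9 gives C(18,3) = 816; x_2 ≥ 6 gives C(21,3) = 1330; x_3 ≥ 9 gives C(18,3) = 816; x_4 ≥ 7 gives C(20,3) = 1140. Together 4102.
Add back pairs where two caps are both exceeded: 220 + 84 + 165 + 220 + 364 + 165 = 1218.
Subtract triples: 1 + 10 + 0 + 10 = 21.
By inclusion–exclusion the count is 2925 − 4102 + 1218 − 21 = 20.

20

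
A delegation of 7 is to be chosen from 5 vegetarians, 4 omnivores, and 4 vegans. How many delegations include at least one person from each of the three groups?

Unrestricted: C(13,7) = 1716 ways to pick any 7 of the 13.
Selections missing a whole group: no vegetarians → C(8,7) = 8; no omnivores → C(9,7) = 36; no vegans → C(9,7) = 36.
Add back selections omitting two groups (i.e. drawn from a single group): C(5,7) + C(4,7) + C(4,7) = 0.
By inclusion–exclusion: 1716 − 80 + 0 = 1636.

1636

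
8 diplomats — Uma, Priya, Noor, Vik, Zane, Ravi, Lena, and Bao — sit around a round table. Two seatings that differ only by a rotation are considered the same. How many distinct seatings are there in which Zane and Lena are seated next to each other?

Glue Zane and Lena into a block (2 internal orders). Seating 7 units around a circle gives (6)! arrangements.
So 2 × (6)! = 2 × 720 = 1440.

1440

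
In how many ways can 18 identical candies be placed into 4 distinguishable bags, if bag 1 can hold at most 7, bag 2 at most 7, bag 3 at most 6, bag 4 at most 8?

242

By stars and bars, unrestricted non-negative solutions to x_1+…+x_4 = 18 number C(18+3,3) = 1330.
Subtract solutions that violate a single cap (substitute x_i' = x_i − (cap_i+1)): x_1 ≥ 8 gives C(13,3) = 286; x_2 ≥ 8 gives C(13,3) = 286; x_3 ≥ 7 gives C(14,3) = 364; x_4 ≥ 9 gives C(12,3) = 220. Together 1156.
Add back pairs where two caps are both exceeded: 10 + 20 + 4 + 20 + 4 + 10 = 68.
By inclusion–exclusion the count is 1330 − 1156 + 68 = 242.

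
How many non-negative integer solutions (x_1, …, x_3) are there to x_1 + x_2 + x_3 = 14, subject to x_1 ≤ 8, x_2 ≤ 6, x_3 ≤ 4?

15

Ignoring the caps, the number of non-negative solutions to x_1+…+x_3 = 14 is C(16,2) = 120.
Subtract solutions that violate a single cap (substitute x_i' = x_i − (cap_i+1)): x_1 ≥ 9 gives C(7,2) = 21; x_2 ≥ 7 gives C(9,2) = 36; x_3 ≥ 5 gives C(11,2) = 55. Together 112.
Add back pairs where two caps are both exceeded: 0 + 1 + 6 = 7.
By inclusion–exclusion the count is 120 − 112 + 7 = 15.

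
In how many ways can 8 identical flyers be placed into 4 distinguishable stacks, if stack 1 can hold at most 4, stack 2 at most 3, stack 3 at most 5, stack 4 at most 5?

Ignoring the caps, the number of non-negative solutions to x_1+…+x_4 = 8 is C(11,3) = 165.
Subtract solutions that violate a single cap (substitute x_i' = x_i − (cap_i+1)): x_1 ≥ 5 gives C(6,3) = 20; x_2 ≥ 4 gives C(7,3) = 35; x_3 ≥ 6 gives C(5,3) = 10; x_4 ≥ 6 gives C(5,3) = 10. Together 75.
No two caps can be exceeded simultaneously, so the pair terms are all 0.
By inclusion–exclusion the count is 165 − 75 + 0 = 90.

90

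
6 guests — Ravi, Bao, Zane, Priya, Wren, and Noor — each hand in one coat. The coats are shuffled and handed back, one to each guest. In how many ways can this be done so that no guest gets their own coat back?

265

Count assignments avoiding every fixed point. For any j of the 6 guests fixed to their own coat, the other 6−j can be arranged in (6−j)! ways.
By inclusion–exclusion this is Σ_{j=0}^{6} (−1)^j C(6,j)·(6−j)!.
Computing: 720 − 720 + 360 − 120 + 30 − 6 + 1 = 265.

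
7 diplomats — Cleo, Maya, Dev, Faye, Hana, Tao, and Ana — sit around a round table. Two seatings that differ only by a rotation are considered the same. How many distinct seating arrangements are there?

720

Seat Cleo anywhere (absorbing the rotational symmetry), then permute the other 6: (6)! = 720.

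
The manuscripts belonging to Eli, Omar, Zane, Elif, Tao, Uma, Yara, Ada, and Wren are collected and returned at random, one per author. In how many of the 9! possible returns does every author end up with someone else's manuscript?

133496

Count assignments avoiding every fixed point. For any j of the 9 authors fixed to their own manuscript, the other 9−j can be arranged in (9−j)! ways.
By inclusion–exclusion this is Σ_{j=0}^{9} (−1)^j C(9,j)·(9−j)!.
Computing: 362880 − 362880 + 181440 − 60480 + 15120 − 3024 + 504 − 72 + 9 − 1 = 133496.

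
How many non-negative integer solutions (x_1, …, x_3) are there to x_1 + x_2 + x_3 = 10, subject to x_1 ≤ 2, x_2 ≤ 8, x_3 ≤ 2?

By stars and bars, unrestricted non-negative solutions to x_1+…+x_3 = 10 number C(10+2,2) = 66.
Subtract solutions that violate a single cap (substitute x_i' = x_i − (cap_i+1)): x_1 ≥ 3 gives C(9,2) = 36; x_2 ≥ 9 gives C(3,2) = 3; x_3 ≥ 3 gives C(9,2) = 36. Together 75.
Add back pairs where two caps are both exceeded: 0 + 15 + 0 = 15.
By inclusion–exclusion the count is 66 − 75 + 15 = 6.

6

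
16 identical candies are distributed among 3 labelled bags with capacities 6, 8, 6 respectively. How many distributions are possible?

15

Ignoring the caps, the number of non-negative solutions to x_1+…+x_3 = 16 is C(18,2) = 153.
Subtract solutions that violate a single cap (substitute x_i' = x_i − (cap_i+1)): x_1 ≥ 7 gives C(11,2) = 55; x_2 ≥ 9 gives C(9,2) = 36; x_3 ≥ 7 gives C(11,2) = 55. Together 146.
Add back pairs where two caps are both exceeded: 1 + 6 + 1 = 8.
By inclusion–exclusion the count is 153 − 146 + 8 = 15.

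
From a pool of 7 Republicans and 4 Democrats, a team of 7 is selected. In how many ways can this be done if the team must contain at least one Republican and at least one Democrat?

329

Total 7-person selections from all 11: C(11,7) = 330.
Subtract selections that omit an entire group: no Republicans → C(4,7) = 0; no Democrats → C(7,7) = 1.
Both groups omitted at once is impossible, so 330 − 1 = 329.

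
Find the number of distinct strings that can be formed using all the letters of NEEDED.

The 6 letters of NEEDED have repeats: D appearing twice and E appearing 3 times.
So there are 6! / (3!·2!) = 60 distinguishable arrangements.

60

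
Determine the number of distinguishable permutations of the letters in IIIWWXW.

Letter multiplicities in IIIWWXW: I×3, W×3, X×1.
Dividing 7! = 5040 by 3!·3! = 36 for the repeated letters gives 140.

140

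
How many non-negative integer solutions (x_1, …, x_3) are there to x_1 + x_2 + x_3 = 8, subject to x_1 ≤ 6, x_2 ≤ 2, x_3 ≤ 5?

Without the upper bounds there are C(10,2) = 45 ways to split 8 among 3 variables.
Subtract solutions that violate a single cap (substitute x_i' = x_i − (cap_i+1)): x_1 ≥ 7 gives C(3,2) = 3; x_2 ≥ 3 gives C(7,2) = 21; x_3 ≥ 6 gives C(4,2) = 6. Together 30.
No two caps can be exceeded simultaneously, so the pair terms are all 0.
By inclusion–exclusion the count is 45 − 30 + 0 = 15.

15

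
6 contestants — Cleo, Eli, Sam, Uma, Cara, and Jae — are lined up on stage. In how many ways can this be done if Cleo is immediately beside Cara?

240

Treat {Cleo, Cara} as a single unit. There are 5 units to order, and the pair itself can be ordered 2 ways.
So the count is 2·(5)! = 240.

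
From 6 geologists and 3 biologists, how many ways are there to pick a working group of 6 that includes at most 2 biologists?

64

Split by how many biologists are chosen (0 through 2).
Sum: C(3,0)·C(6,6) + C(3,1)·C(6,5) + C(3,2)·C(6,4) = 1 + 18 + 45 = 64.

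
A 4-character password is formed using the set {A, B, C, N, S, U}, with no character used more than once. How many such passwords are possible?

With no repetition, fill the 4 characters in order: 6 choices, then 5, down to 3.
6 × 5 × 4 × 3 = 360.

360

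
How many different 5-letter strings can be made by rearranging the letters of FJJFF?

The 5 letters of FJJFF have repeats: F appearing 3 times and J appearing twice.
So there are 5! / (3!·2!) = 10 distinguishable arrangements.

10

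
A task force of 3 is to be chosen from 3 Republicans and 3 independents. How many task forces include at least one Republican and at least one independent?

18

Total 3-person selections from all 6: C(6,3) = 20.
Subtract selections that omit an entire group: no Republicans → C(3,3) = 1; no independents → C(3,3) = 1.
Both groups omitted at once is impossible, so 20 − 2 = 18.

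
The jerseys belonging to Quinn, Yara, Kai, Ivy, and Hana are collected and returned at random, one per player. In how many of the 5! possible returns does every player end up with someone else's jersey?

44

This is the derangement count D_5: permutations of 5 items with no fixed point.
By inclusion–exclusion this is Σ_{j=0}^{5} (−1)^j C(5,j)·(5−j)!.
Computing: 120 − 120 + 60 − 20 + 5 − 1 = 44.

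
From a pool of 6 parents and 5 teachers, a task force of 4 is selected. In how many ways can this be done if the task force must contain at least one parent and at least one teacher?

Total 4-person selections from all 11: C(11,4) = 330.
Selections missing a whole group: no parents → C(5,4) = 5; no teachers → C(6,4) = 15.
Both groups omitted at once is impossible, so 330 − 20 = 310.

310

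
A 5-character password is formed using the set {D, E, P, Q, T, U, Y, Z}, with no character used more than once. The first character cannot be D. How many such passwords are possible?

The first character has 8−1 = 7 choices (anything except D).
The remaining 4 characters are filled from the other 7 symbols without repetition: 7 × 6 × 5 × 4 = 840.
Total: 7 × 840 = 5880.

5880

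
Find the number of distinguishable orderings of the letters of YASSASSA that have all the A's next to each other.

30

Treat the 3 copies of A as a single block. The multiset to arrange is then {AAA, S, S, S, S, Y}, 6 items in all.
That gives (6)!/(4!) = 30 arrangements.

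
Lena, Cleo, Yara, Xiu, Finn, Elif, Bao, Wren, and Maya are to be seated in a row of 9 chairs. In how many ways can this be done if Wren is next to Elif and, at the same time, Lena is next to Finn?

Treat {Wren,Elif} as one block (2 orders) and {Lena,Finn} as another (2 orders).
That leaves 7 units to arrange: 2 × 2 × 7! = 4 × 5040 = 20160.

20160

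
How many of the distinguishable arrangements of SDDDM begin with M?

With the first slot taken by M, it remains to arrange the other 4 letters (SDDD).
Those 4 letters have D appearing 3 times, giving (4)!/(3!) = 4.

4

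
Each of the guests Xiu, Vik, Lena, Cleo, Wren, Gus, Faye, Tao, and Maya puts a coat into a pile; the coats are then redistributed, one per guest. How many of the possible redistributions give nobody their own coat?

This is the derangement count D_9: permutations of 9 items with no fixed point.
By inclusion–exclusion this is Σ_{j=0}^{9} (−1)^j C(9,j)·(9−j)!.
Computing: 362880 − 362880 + 181440 − 60480 + 15120 − 3024 + 504 − 72 + 9 − 1 = 133496.

133496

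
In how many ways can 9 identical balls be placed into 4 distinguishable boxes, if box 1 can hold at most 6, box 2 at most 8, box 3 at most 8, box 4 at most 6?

198

Without the upper bounds there are C(12,3) = 220 ways to split 9 among 4 boxes.
Subtract solutions that violate a single cap (substitute x_i' = x_i − (cap_i+1)): x_1 ≥ 7 gives C(5,3) = 10; x_2 ≥ 9 gives C(3,3) = 1; x_3 ≥ 9 gives C(3,3) = 1; x_4 ≥ 7 gives C(5,3) = 10. Together 22.
No two caps can be exceeded simultaneously, so the pair terms are all 0.
By inclusion–exclusion the count is 220 − 22 + 0 = 198.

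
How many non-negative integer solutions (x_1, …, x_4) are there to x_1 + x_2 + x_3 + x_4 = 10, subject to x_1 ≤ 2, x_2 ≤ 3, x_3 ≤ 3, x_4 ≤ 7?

By stars and bars, unrestricted non-negative solutions to x_1+…+x_4 = 10 number C(10+3,3) = 286.
Subtract solutions that violate a single cap (substitute x_i' = x_i − (cap_i+1)): x_1 ≥ 3 gives C(10,3) = 120; x_2 ≥ 4 gives C(9,3) = 84; x_3 ≥ 4 gives C(9,3) = 84; x_4 ≥ 8 gives C(5,3) = 10. Together 298.
Add back pairs where two caps are both exceeded: 20 + 20 + 0 + 10 + 0 + 0 = 50.
By inclusion–exclusion the count is 286 − 298 + 50 = 38.

38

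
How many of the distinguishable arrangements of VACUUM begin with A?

60

Fix A in the first position and arrange the remaining 5 letters.
Those 5 letters have U appearing twice, giving (5)!/(2!) = 60.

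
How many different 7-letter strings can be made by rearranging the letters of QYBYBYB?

140

Letter multiplicities in QYBYBYB: B×3, Q×1, Y×3.
Dividing 7! = 5040 by 3!·3! = 36 for the repeated letters gives 140.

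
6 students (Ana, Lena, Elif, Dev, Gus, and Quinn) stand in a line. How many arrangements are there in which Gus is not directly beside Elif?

480

Of the 6! = 720 arrangements, those with Gus and Elif adjacent number 2 × 5! = 240 (treat the pair as a block with 2 internal orders).
So 720 − 240 = 480 arrangements keep them apart.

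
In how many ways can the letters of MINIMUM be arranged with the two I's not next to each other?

There are 7!/(3!·2!) = 420 arrangements of MINIMUM in total.
If the two I's are adjacent, glue them into one block, leaving 6 items to arrange: (6)!/(3!) = 120 ways.
Subtracting, 420 − 120 = 300 arrangements keep the I's apart.

300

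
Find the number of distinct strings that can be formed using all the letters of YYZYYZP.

105

YYZYYZP has 7 letters with Y appearing 4 times and Z appearing twice.
The number of distinct arrangements is 7!/(4!·2!) = 5040/48 = 105.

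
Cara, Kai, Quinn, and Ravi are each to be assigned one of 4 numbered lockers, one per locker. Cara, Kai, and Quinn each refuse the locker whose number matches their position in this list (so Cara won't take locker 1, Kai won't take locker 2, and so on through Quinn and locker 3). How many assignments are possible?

Let Aᵢ (for i ∈ {1, 2, 3}) be the placements that put person i in their forbidden locker. Any j of these fix j positions, leaving (4−j)! ways to fill the rest, and there are C(3,j) ways to pick which j.
By inclusion–exclusion, the number of valid placements is Σ_{j=0}^{3} (−1)^j C(3,j)·(4−j)!.
Computing: 24 − 18 + 6 − 1 = 11.

11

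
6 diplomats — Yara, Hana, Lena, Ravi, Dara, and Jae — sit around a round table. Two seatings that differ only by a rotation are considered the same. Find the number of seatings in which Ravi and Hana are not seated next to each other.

72

Without the restriction there are (5)! = 120 seatings.
Those with Ravi next to Hana: fuse the pair into one unit and seat 5 units around a circle — 2·(4)! = 48.
Subtracting, 120 − 48 = 72.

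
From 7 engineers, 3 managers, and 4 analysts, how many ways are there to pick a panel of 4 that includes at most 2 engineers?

721

Split by how many engineers are chosen (0 through 2).
Sum: C(7,0)·C(7,4) + C(7,1)·C(7,3) + C(7,2)·C(7,2) = 35 + 245 + 441 = 721.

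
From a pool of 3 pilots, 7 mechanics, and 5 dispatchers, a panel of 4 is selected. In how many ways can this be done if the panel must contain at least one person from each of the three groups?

With no constraint there are C(15,4) = 1365 possible selections.
Subtract selections that omit an entire group: no pilots → C(12,4) = 495; no mechanics → C(8,4) = 70; no dispatchers → C(10,4) = 210.
Add back selections omitting two groups (i.e. drawn from a single group): C(3,4) + C(7,4) + C(5,4) = 40.
By inclusion–exclusion: 1365 − 775 + 40 = 630.

630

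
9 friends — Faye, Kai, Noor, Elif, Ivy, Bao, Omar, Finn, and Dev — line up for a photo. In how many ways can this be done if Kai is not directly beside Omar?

There are 9! = 362880 arrangements in all. If Kai and Omar are adjacent, merging them into one block gives 2·(8)! = 80640 arrangements.
So 362880 − 80640 = 282240 arrangements keep them apart.

282240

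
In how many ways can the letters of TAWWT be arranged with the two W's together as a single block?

12

Treat the 2 copies of W as a single block. The multiset to arrange is then {WW, A, T, T}, 4 items in all.
That gives (4)!/(2!) = 12 arrangements.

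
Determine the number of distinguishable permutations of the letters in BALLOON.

The 7 letters of BALLOON have repeats: L appearing twice and O appearing twice.
The number of distinct arrangements is 7!/(2!·2!) = 5040/4 = 1260.

1260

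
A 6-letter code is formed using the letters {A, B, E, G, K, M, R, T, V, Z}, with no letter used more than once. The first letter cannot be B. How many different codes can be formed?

The first letter has 10−1 = 9 choices (anything except B).
The remaining 5 letters are filled from the other 9 symbols without repetition: 9 × 8 × 7 × 6 × 5 = 15120.
Total: 9 × 15120 = 136080.

136080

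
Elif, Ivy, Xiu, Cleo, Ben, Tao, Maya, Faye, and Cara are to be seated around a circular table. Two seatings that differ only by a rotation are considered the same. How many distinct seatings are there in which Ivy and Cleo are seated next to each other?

10080

Glue Ivy and Cleo into a block (2 internal orders). Seating 8 units around a circle gives (7)! arrangements.
So 2 × (7)! = 2 × 5040 = 10080.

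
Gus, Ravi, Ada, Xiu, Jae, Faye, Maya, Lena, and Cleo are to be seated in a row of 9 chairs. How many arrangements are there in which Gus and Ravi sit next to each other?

80640

Glue Gus and Ravi into one block (2 internal orders), leaving 8 units to arrange in a row.
That gives 2 × 8! = 2 × 40320 = 80640.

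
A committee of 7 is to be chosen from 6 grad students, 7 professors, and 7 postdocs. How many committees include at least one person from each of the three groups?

70658

With no constraint there are C(20,7) = 77520 possible selections.
Selections missing a whole group: no grad students → C(14,7) = 3432; no professors → C(13,7) = 1716; no postdocs → C(13,7) = 1716.
Add back selections omitting two groups (i.e. drawn from a single group): C(6,7) + C(7,7) + C(7,7) = 2.
By inclusion–exclusion: 77520 − 6864 + 2 = 70658.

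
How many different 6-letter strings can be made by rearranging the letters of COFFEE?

Letter multiplicities in COFFEE: C×1, E×2, F×2, O×1.
The number of distinct arrangements is 6!/(2!·2!) = 720/4 = 180.

180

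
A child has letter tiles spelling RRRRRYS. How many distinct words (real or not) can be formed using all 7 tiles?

The 7 letters of RRRRRYS have repeats: R appearing 5 times.
The number of distinct arrangements is 7!/(5!) = 5040/120 = 42.

42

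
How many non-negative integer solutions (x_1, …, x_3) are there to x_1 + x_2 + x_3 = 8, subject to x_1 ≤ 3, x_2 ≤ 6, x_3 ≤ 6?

24

Ignoring the caps, the number of non-negative solutions to x_1+…+x_3 = 8 is C(10,2) = 45.
Subtract solutions that violate a single cap (substitute x_i' = x_i − (cap_i+1)): x_1 ≥ 4 gives C(6,2) = 15; x_2 ≥ 7 gives C(3,2) = 3; x_3 ≥ 7 gives C(3,2) = 3. Together 21.
No two caps can be exceeded simultaneously, so the pair terms are all 0.
By inclusion–exclusion the count is 45 − 21 + 0 = 24.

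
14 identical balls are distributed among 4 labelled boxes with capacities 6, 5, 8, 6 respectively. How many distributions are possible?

By stars and bars, unrestricted non-negative solutions to x_1+…+x_4 = 14 number C(14+3,3) = 680.
Subtract solutions that violate a single cap (substitute x_i' = x_i − (cap_i+1)): x_1 ≥ 7 gives C(10,3) = 120; x_2 ≥ 6 gives C(11,3) = 165; x_3 ≥ 9 gives C(8,3) = 56; x_4 ≥ 7 gives C(10,3) = 120. Together 461.
Add back pairs where two caps are both exceeded: 4 + 0 + 1 + 0 + 4 + 0 = 9.
By inclusion–exclusion the count is 680 − 461 + 9 = 228.

228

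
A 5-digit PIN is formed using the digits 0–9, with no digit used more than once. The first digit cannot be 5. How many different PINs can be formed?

27216

The first digit has 10−1 = 9 choices (anything except 5).
The remaining 4 digits are filled from the other 9 symbols without repetition: 9 × 8 × 7 × 6 = 3024.
Total: 9 × 3024 = 27216.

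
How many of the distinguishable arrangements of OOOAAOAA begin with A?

35

With the first slot taken by A, it remains to arrange the other 7 letters (OOOAOAA).
Those 7 letters have A appearing 3 times and O appearing 4 times, giving (7)!/(4!·3!) = 35.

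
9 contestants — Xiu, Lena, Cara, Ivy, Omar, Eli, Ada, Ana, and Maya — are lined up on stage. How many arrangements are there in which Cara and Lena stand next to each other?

Glue Cara and Lena into one block (2 internal orders), leaving 8 units to arrange in a row.
That gives 2 × 8! = 2 × 40320 = 80640.

80640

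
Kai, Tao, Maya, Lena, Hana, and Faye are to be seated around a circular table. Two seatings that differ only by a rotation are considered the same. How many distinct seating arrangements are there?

120

Seat Kai anywhere (absorbing the rotational symmetry), then permute the other 5: (5)! = 120.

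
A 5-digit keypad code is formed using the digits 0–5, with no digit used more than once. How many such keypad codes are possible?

720

Choose and order 5 of the 6 symbols: the first digit has 6 options, the next 5, and so on down to 2.
6 × 5 × 4 × 3 × 2 = 720.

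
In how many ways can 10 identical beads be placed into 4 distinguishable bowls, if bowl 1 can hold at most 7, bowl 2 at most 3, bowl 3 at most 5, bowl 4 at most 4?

Without the upper bounds there are C(13,3) = 286 ways to split 10 among 4 bowls.
Subtract solutions that violate a single cap (substitute x_i' = x_i − (cap_i+1)): x_1 ≥ 8 gives C(5,3) = 10; x_2 ≥ 4 gives C(9,3) = 84; x_3 ≥ 6 gives C(7,3) = 35; x_4 ≥ 5 gives C(8,3) = 56. Together 185.
Add back pairs where two caps are both exceeded: 0 + 0 + 0 + 1 + 4 + 0 = 5.
By inclusion–exclusion the count is 286 − 185 + 5 = 106.

106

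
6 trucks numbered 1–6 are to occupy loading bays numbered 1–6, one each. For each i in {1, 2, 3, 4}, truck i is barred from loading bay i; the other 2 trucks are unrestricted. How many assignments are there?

Let Aᵢ (for 1 ≤ i ≤ 4) be the placements that put truck i in its forbidden loading bay. Any j of these fix j positions, leaving (6−j)! ways to fill the rest, and there are C(4,j) ways to pick which j.
By inclusion–exclusion, the number of valid placements is Σ_{j=0}^{4} (−1)^j C(4,j)·(6−j)!.
Computing: 720 − 480 + 144 − 24 + 2 = 362.

362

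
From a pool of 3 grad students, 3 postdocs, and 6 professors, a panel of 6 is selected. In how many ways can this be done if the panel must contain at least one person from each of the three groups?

756

Total 6-person selections from all 12: C(12,6) = 924.
Subtract selections that omit an entire group: no grad students → C(9,6) = 84; no postdocs → C(9,6) = 84; no professors → C(6,6) = 1.
Add back selections omitting two groups (i.e. drawn from a single group): C(3,6) + C(3,6) + C(6,6) = 1.
By inclusion–exclusion: 924 − 169 + 1 = 756.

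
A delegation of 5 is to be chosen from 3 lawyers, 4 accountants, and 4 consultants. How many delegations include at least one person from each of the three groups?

364

Total 5-person selections from all 11: C(11,5) = 462.
Subtract selections that omit an entire group: no lawyers → C(8,5) = 56; no accountants → C(7,5) = 21; no consultants → C(7,5) = 21.
Add back selections omitting two groups (i.e. drawn from a single group): C(3,5) + C(4,5) + C(4,5) = 0.
By inclusion–exclusion: 462 − 98 + 0 = 364.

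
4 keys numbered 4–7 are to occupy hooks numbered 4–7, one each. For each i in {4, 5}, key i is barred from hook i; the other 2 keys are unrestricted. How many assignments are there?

Let Aᵢ (for i ∈ {4, 5}) be the placements that put key i in its forbidden hook. Any j of these fix j positions, leaving (4−j)! ways to fill the rest, and there are C(2,j) ways to pick which j.
By inclusion–exclusion, the number of valid placements is Σ_{j=0}^{2} (−1)^j C(2,j)·(4−j)!.
Computing: 24 − 12 + 2 = 14.

14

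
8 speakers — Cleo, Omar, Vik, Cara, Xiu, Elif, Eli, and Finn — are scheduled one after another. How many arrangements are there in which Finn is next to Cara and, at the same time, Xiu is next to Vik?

Treat {Finn,Cara} as one block (2 orders) and {Xiu,Vik} as another (2 orders).
That leaves 6 units to arrange: 2 × 2 × 6! = 4 × 720 = 2880.

2880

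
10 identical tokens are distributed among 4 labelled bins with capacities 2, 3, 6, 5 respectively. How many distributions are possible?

53

By stars and bars, unrestricted non-negative solutions to x_1+…+x_4 = 10 number C(10+3,3) = 286.
Subtract solutions that violate a single cap (substitute x_i' = x_i − (cap_i+1)): x_1 ≥ 3 gives C(10,3) = 120; x_2 ≥ 4 gives C(9,3) = 84; x_3 ≥ 7 gives C(6,3) = 20; x_4 ≥ 6 gives C(7,3) = 35. Together 259.
Add back pairs where two caps are both exceeded: 20 + 1 + 4 + 0 + 1 + 0 = 26.
By inclusion–exclusion the count is 286 − 259 + 26 = 53.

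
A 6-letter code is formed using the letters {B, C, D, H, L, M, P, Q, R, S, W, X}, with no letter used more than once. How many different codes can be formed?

Choose and order 6 of the 12 symbols: the first letter has 12 options, the next 11, and so on down to 7.
12 × 11 × 10 × 9 × 8 × 7 = 665280.

665280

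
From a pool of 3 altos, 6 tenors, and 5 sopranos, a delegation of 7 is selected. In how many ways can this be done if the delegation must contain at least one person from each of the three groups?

Total 7-person selections from all 14: C(14,7) = 3432.
Selections missing a whole group: no altos → C(11,7) = 330; no tenors → C(8,7) = 8; no sopranos → C(9,7) = 36.
Add back selections omitting two groups (i.e. drawn from a single group): C(3,7) + C(6,7) + C(5,7) = 0.
By inclusion–exclusion: 3432 − 374 + 0 = 3058.

3058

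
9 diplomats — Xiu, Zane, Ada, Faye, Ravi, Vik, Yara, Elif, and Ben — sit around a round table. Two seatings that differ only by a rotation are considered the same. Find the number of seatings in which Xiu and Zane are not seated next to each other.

30240

All circular seatings of 9 people number (8)! = 40320.
Seatings with Xiu beside Zane: treat them as a block with 2 internal orders, giving 2 × (7)! = 10080.
Subtracting, 40320 − 10080 = 30240.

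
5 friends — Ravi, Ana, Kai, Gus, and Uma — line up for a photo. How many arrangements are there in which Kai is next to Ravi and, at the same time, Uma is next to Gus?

24

Treat {Kai,Ravi} as one block (2 orders) and {Uma,Gus} as another (2 orders).
That leaves 3 units to arrange: 2 × 2 × 3! = 4 × 6 = 24.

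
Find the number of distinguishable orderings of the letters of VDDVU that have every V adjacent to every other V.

Treat the 2 copies of V as a single block. The multiset to arrange is then {VV, D, D, U}, 4 items in all.
That gives (4)!/(2!) = 12 arrangements.

12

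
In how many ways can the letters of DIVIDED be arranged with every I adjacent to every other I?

120

Treat the 2 copies of I as a single block. The multiset to arrange is then {II, D, D, D, E, V}, 6 items in all.
That gives (6)!/(3!) = 120 arrangements.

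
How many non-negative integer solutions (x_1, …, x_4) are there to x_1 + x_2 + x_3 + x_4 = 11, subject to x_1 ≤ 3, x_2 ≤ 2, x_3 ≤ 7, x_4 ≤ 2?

Ignoring the caps, the number of non-negative solutions to x_1+…+x_4 = 11 is C(14,3) = 364.
Subtract solutions that violate a single cap (substitute x_i' = x_i − (cap_i+1)): x_1 ≥ 4 gives C(10,3) = 120; x_2 ≥ 3 gives C(11,3) = 165; x_3 ≥ 8 gives C(6,3) = 20; x_4 ≥ 3 gives C(11,3) = 165. Together 470.
Add back pairs where two caps are both exceeded: 35 + 0 + 35 + 1 + 56 + 1 = 128.
Subtract triples: 0 + 4 + 0 + 0 = 4.
By inclusion–exclusion the count is 364 − 470 + 128 − 4 = 18.

18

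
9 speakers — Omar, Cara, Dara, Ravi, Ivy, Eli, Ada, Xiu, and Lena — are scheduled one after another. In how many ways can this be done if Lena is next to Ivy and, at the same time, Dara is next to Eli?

Treat {Lena,Ivy} as one block (2 orders) and {Dara,Eli} as another (2 orders).
That leaves 7 units to arrange: 2 × 2 × 7! = 4 × 5040 = 20160.

20160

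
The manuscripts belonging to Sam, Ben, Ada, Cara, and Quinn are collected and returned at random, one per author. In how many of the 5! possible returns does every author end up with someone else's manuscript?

44

Let Aᵢ be the assignments in which author i gets their own manuscript. We want the size of the complement of A₁∪…∪A_5.
By inclusion–exclusion this is Σ_{j=0}^{5} (−1)^j C(5,j)·(5−j)!.
Computing: 120 − 120 + 60 − 20 + 5 − 1 = 44.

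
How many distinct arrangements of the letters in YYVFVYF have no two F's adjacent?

Total arrangements of YYVFVYF: 7!/(3!·2!·2!) = 210.
Arrangements with the F's together: treat FF as one letter, giving (6)!/(3!·2!) = 60.
Subtracting, 210 − 60 = 150 arrangements keep the F's apart.

150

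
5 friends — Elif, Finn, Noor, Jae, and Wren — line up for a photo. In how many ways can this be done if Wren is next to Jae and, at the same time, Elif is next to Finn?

Treat {Wren,Jae} as one block (2 orders) and {Elif,Finn} as another (2 orders).
That leaves 3 units to arrange: 2 × 2 × 3! = 4 × 6 = 24.

24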